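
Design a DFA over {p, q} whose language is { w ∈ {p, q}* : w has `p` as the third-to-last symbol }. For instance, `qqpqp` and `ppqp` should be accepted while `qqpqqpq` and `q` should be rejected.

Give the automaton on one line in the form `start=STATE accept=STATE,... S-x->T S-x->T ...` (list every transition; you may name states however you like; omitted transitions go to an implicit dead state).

Because acceptance depends on a position counted from the end, the machine has to buffer the most recent 3 symbols. Make each state the string of the last up-to-3 symbols read; on input `x` shift the window left and append `x`. Accept when the buffered window has length 3 and begins with `p`.
       p  q 
>  A   B  C 
   B   D  E 
   C   F  G 
   D   H  I 
   E   J  K 
   F   L  M 
   G   N  O 
 * H   H  I 
 * I   J  K 
 * J   L  M 
 * K   N  O 
   L   H  I 
   M   J  K 
   N   L  M 
   O   N  O 
(> = start, * = accepting)

start=A accept=H,I,J,K A-p->B A-q->C B-p->D B-q->E C-p->F C-q->G D-p->H D-q->I E-p->J E-q->K F-p->L F-q->M G-p->N G-q->O H-p->H H-q->I I-p->J I-q->K J-p->L J-q->M K-p->N K-q->O L-p->H L-q->I M-p->J M-q->K N-p->L N-q->M O-p->N O-q->O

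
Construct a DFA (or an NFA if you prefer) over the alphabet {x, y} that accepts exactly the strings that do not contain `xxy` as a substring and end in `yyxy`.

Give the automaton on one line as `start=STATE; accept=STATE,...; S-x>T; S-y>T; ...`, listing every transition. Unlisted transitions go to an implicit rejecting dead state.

Handle the two conditions separately and then intersect. One (4 states) tracks partial matches of the forbidden pattern `xxy`; the other (5 states) tracks how much of the suffix `yyxy` has currently been matched. Each combined state is a pair, one component from each; accept when both components accept. After merging equivalent states the machine shrinks.
        x   y  
>  s0   s1  s2 
   s1   s3  s2 
   s2   s1  s4 
   s3   s3  s3 
   s4   s5  s4 
   s5   s3  s6 
 * s6   s1  s4 
(> = start, * = accepting)

start=s0; accept=s6; s0-x>s1; s0-y>s2; s1-x>s3; s1-y>s2; s2-x>s1; s2-y>s4; s3-x>s3; s3-y>s3; s4-x>s5; s4-y>s4; s5-x>s3; s5-y>s6; s6-x>s1; s6-y>s4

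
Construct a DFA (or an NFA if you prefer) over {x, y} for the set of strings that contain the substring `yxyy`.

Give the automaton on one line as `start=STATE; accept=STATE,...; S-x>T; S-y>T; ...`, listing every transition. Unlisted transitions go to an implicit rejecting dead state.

start=q0; accept=q4; q0-x>q0; q0-y>q1; q1-x>q2; q1-y>q1; q2-x>q0; q2-y>q3; q3-x>q2; q3-y>q4; q4-x>q4; q4-y>q4

States q0..q3 record the length of the longest prefix of `yxyy` that matches the current input suffix. Reaching q4 means `yxyy` has been seen, and we stay there forever. Accept from q4.
5 states suffice.
        x   y  
>  q0   q0  q1 
   q1   q2  q1 
   q2   q0  q3 
   q3   q2  q4 
 * q4   q4  q4 
(> = start, * = accepting)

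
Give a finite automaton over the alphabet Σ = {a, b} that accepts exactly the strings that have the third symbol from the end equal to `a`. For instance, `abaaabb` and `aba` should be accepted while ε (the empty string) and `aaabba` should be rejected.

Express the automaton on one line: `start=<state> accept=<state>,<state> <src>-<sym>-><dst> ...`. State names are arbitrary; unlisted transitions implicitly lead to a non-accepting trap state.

A DFA must remember the last 3 symbols (since which symbol is third-to-last isn't known until the input ends). Use one state per possible window of the last ≤3 symbols; accept from those whose window starts with `a`.
With 15 states:
          a    b  
>  q0     q1   q2 
   q1     q3   q4 
   q2     q5   q6 
   q3     q7   q8 
   q4     q9  q10 
   q5    q11  q12 
   q6    q13  q14 
 * q7     q7   q8 
 * q8     q9  q10 
 * q9    q11  q12 
 * q10   q13  q14 
   q11    q7   q8 
   q12    q9  q10 
   q13   q11  q12 
   q14   q13  q14 
(> = start, * = accepting)

start=q0 accept=q7,q8,q9,q10 q0-a->q1 q0-b->q2 q1-a->q3 q1-b->q4 q2-a->q5 q2-b->q6 q3-a->q7 q3-b->q8 q4-a->q9 q4-b->q10 q5-a->q11 q5-b->q12 q6-a->q13 q6-b->q14 q7-a->q7 q7-b->q8 q8-a->q9 q8-b->q10 q9-a->q11 q9-b->q12 q10-a->q13 q10-b->q14 q11-a->q7 q11-b->q8 q12-a->q9 q12-b->q10 q13-a->q11 q13-b->q12 q14-a->q13 q14-b->q14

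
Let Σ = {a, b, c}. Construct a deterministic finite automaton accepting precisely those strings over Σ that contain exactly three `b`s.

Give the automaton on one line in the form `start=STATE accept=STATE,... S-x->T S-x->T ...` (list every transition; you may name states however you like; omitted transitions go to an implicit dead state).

Only the number of `b`s matters, and only up to 4. Make a chain S0 → S1 → S2 → S3 → S4 advanced by each `b` (with S4 absorbing); every other symbol self-loops. The accepting set is {S3}.
With 5 states:
        a   b   c  
>  S0   S0  S1  S0 
   S1   S1  S2  S1 
   S2   S2  S3  S2 
 * S3   S3  S4  S3 
   S4   S4  S4  S4 
(> = start, * = accepting)

start=S0 accept=S3 S0-a->S0 S0-b->S1 S0-c->S0 S1-a->S1 S1-b->S2 S1-c->S1 S2-a->S2 S2-b->S3 S2-c->S2 S3-a->S3 S3-b->S4 S3-c->S3 S4-a->S4 S4-b->S4 S4-c->S4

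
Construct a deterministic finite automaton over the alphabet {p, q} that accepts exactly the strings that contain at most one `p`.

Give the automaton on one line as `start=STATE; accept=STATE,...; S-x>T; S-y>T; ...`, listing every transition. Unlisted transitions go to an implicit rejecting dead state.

Count `p`s, saturating at 2: state A means no `p` yet, B means one `p` seen, C means more than one. Each `p` increments (capped at C); other symbols loop. Accept from {A, B}.
With 3 states:
       p  q 
>* A   B  A 
 * B   C  B 
   C   C  C 
(> = start, * = accepting)

start=A; accept=A,B; A-p>B; A-q>A; B-p>C; B-q>B; C-p>C; C-q>C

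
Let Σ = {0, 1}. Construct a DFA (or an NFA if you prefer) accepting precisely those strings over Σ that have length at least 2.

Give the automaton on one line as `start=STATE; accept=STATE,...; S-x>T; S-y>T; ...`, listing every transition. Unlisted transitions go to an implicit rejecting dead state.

We only need to distinguish lengths 0, 1, …, 2, and '>2'. Chain q0 → q1 → q2 → q3 on every symbol, with q3 looping. Accepting states: {q2, q3}.
With 4 states:
        0   1  
>  q0   q1  q1 
   q1   q2  q2 
 * q2   q3  q3 
 * q3   q3  q3 
(> = start, * = accepting)

start=q0; accept=q2,q3; q0-0>q1; q0-1>q1; q1-0>q2; q1-1>q2; q2-0>q3; q2-1>q3; q3-0>q3; q3-1>q3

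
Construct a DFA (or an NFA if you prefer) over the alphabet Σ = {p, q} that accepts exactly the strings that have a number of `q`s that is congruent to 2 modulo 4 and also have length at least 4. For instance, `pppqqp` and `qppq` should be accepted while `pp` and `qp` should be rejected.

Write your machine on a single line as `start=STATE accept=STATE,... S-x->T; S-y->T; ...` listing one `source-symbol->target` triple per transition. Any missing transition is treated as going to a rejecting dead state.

start=S0; accept=S12,S16; S0-p->S1; S0-q->S2; S1-p->S3; S1-q->S4; S2-p->S4; S2-q->S5; S3-p->S6; S3-q->S7; S4-p->S7; S4-q->S8; S5-p->S8; S5-q->S9; S6-p->S10; S6-q->S11; S7-p->S11; S7-q->S12; S8-p->S12; S8-q->S13; S9-p->S13; S9-q->S10; S10-p->S14; S10-q->S15; S11-p->S15; S11-q->S16; S12-p->S16; S12-q->S17; S13-p->S17; S13-q->S14; S14-p->S14; S14-q->S15; S15-p->S15; S15-q->S16; S16-p->S16; S16-q->S17; S17-p->S17; S17-q->S14

Run two small machines in parallel and take their product. One (4 states) tracks the count of `q`s modulo 4; the other (6 states) tracks the input length, saturating at 5. Each combined state is a pair, one component from each; accept when both components accept.
18 states suffice.
          p    q  
>  S0     S1   S2 
   S1     S3   S4 
   S2     S4   S5 
   S3     S6   S7 
   S4     S7   S8 
   S5     S8   S9 
   S6    S10  S11 
   S7    S11  S12 
   S8    S12  S13 
   S9    S13  S10 
   S10   S14  S15 
   S11   S15  S16 
 * S12   S16  S17 
   S13   S17  S14 
   S14   S14  S15 
   S15   S15  S16 
 * S16   S16  S17 
   S17   S17  S14 
(> = start, * = accepting)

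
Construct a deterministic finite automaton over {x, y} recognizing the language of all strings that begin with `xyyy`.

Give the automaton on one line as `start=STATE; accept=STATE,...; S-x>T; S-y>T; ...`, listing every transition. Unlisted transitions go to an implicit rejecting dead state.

Walk along `xyyy` while the input agrees: from A take `x` to B, and so on. Any deviation drops to the rejecting sink F. Once E is reached the prefix is confirmed and every continuation is accepted.
6 states suffice.
       x  y 
>  A   B  F 
   B   F  C 
   C   F  D 
   D   F  E 
 * E   E  E 
   F   F  F 
(> = start, * = accepting)

start=A; accept=E; A-x>B; A-y>F; B-x>F; B-y>C; C-x>F; C-y>D; D-x>F; D-y>E; E-x>E; E-y>E; F-x>F; F-y>F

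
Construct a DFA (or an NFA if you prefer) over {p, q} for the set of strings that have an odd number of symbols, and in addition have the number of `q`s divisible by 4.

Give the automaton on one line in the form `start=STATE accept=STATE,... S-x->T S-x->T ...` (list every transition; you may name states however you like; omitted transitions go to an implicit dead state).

Handle the two conditions separately and then intersect. One (2 states) tracks the input length modulo 2; the other (4 states) tracks the count of `q`s modulo 4. Each combined state is a pair, one component from each; accept when both components accept.
        p   q  
>  s0   s1  s2 
 * s1   s0  s3 
   s2   s3  s4 
   s3   s2  s5 
   s4   s5  s6 
   s5   s4  s7 
   s6   s7  s0 
   s7   s6  s1 
(> = start, * = accepting)

start=s0 accept=s1 s0-p->s1 s0-q->s2 s1-p->s0 s1-q->s3 s2-p->s3 s2-q->s4 s3-p->s2 s3-q->s5 s4-p->s5 s4-q->s6 s5-p->s4 s5-q->s7 s6-p->s7 s6-q->s0 s7-p->s6 s7-q->s1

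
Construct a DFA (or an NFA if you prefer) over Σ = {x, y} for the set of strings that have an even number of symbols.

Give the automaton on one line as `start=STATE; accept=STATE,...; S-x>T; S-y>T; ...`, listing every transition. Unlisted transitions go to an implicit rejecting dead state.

Only the length mod 2 matters, so use a 2-cycle: from any state, every input symbol moves to the next state, wrapping B back to A. Mark A accepting.
       x  y 
>* A   B  B 
   B   A  A 
(> = start, * = accepting)

start=A; accept=A; A-x>B; A-y>B; B-x>A; B-y>A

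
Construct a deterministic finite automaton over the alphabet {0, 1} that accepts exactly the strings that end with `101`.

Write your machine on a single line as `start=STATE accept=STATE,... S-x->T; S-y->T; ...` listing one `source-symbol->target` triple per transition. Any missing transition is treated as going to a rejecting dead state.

start=S0; accept=S3; S0-0->S0; S0-1->S1; S1-0->S2; S1-1->S1; S2-0->S0; S2-1->S3; S3-0->S2; S3-1->S1

Let each state record the length of the longest suffix of the input read so far that is also a prefix of `101`. S1 means the last symbol is `1`; S2 means the last 2 symbols are `10`; S3 means the last 3 symbols are `101`. Accept only at S3, where the string currently ends in `101`.
With 4 states:
        0   1  
>  S0   S0  S1 
   S1   S2  S1 
   S2   S0  S3 
 * S3   S2  S1 
(> = start, * = accepting)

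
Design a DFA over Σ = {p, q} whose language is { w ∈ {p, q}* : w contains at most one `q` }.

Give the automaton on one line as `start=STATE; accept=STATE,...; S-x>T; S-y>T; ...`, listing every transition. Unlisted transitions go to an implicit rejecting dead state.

Count `q`s, saturating at 2: state s0 means no `q` yet, s1 means one `q` seen, s2 means more than one. Each `q` increments (capped at s2); other symbols loop. Accept from {s0, s1}.
3 states suffice.
        p   q  
>* s0   s0  s1 
 * s1   s1  s2 
   s2   s2  s2 
(> = start, * = accepting)

start=s0; accept=s0,s1; s0-p>s0; s0-q>s1; s1-p>s1; s1-q>s2; s2-p>s2; s2-q>s2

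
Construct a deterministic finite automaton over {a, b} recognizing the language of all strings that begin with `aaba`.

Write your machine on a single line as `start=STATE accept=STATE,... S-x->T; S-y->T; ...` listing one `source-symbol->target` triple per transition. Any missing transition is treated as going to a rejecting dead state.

Walk along `aaba` while the input agrees: from s0 take `a` to s1, and so on. Any deviation drops to the rejecting sink s5. Once s4 is reached the prefix is confirmed and every continuation is accepted.
6 states suffice.
        a   b  
>  s0   s1  s5 
   s1   s2  s5 
   s2   s5  s3 
   s3   s4  s5 
 * s4   s4  s4 
   s5   s5  s5 
(> = start, * = accepting)

start=s0; accept=s4; s0-a->s1; s0-b->s5; s1-a->s2; s1-b->s5; s2-a->s5; s2-b->s3; s3-a->s4; s3-b->s5; s4-a->s4; s4-b->s4; s5-a->s5; s5-b->s5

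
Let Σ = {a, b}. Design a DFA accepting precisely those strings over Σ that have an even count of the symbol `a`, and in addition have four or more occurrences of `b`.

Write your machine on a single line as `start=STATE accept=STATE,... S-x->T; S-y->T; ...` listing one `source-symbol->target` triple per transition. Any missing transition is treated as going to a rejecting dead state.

start=S0; accept=S8,S10; S0-a->S1; S0-b->S2; S1-a->S0; S1-b->S3; S2-a->S3; S2-b->S4; S3-a->S2; S3-b->S5; S4-a->S5; S4-b->S6; S5-a->S4; S5-b->S7; S6-a->S7; S6-b->S8; S7-a->S6; S7-b->S9; S8-a->S9; S8-b->S10; S9-a->S8; S9-b->S11; S10-a->S11; S10-b->S10; S11-a->S10; S11-b->S11

Run two small machines in parallel and take their product. One (2 states) tracks the count of `a`s modulo 2; the other (6 states) tracks the count of `b`s, saturating at 5. Each combined state is a pair, one component from each; accept when both components accept.
A 12-state machine:
          a    b  
>  S0     S1   S2 
   S1     S0   S3 
   S2     S3   S4 
   S3     S2   S5 
   S4     S5   S6 
   S5     S4   S7 
   S6     S7   S8 
   S7     S6   S9 
 * S8     S9  S10 
   S9     S8  S11 
 * S10   S11  S10 
   S11   S10  S11 
(> = start, * = accepting)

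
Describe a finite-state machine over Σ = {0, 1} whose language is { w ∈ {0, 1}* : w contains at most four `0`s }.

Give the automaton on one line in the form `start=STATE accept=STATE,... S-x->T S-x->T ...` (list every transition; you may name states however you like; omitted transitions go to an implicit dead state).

Count `0`s, saturating at 5: states S0 through S4 mean 0 through 4 `0`s seen; S5 means more than 4. Each `0` increments (capped at S5); other symbols loop. Accept from {S0, S1, S2, S3, S4}.
        0   1  
>* S0   S1  S0 
 * S1   S2  S1 
 * S2   S3  S2 
 * S3   S4  S3 
 * S4   S5  S4 
   S5   S5  S5 
(> = start, * = accepting)

start=S0 accept=S0,S1,S2,S3,S4 S0-0->S1 S0-1->S0 S1-0->S2 S1-1->S1 S2-0->S3 S2-1->S2 S3-0->S4 S3-1->S3 S4-0->S5 S4-1->S4 S5-0->S5 S5-1->S5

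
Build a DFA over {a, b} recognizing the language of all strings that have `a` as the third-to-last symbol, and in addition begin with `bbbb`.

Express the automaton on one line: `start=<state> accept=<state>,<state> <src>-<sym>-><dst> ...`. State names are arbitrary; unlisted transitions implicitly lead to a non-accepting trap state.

start=q0 accept=q20,q21,q22,q23 q0-a->q1 q0-b->q2 q1-a->q3 q1-b->q4 q2-a->q5 q2-b->q6 q3-a->q7 q3-b->q8 q4-a->q9 q4-b->q10 q5-a->q11 q5-b->q12 q6-a->q13 q6-b->q14 q7-a->q7 q7-b->q8 q8-a->q9 q8-b->q10 q9-a->q11 q9-b->q12 q10-a->q13 q10-b->q15 q11-a->q7 q11-b->q8 q12-a->q9 q12-b->q10 q13-a->q11 q13-b->q12 q14-a->q13 q14-b->q16 q15-a->q13 q15-b->q15 q16-a->q17 q16-b->q16 q17-a->q18 q17-b->q19 q18-a->q20 q18-b->q21 q19-a->q22 q19-b->q23 q20-a->q20 q20-b->q21 q21-a->q22 q21-b->q23 q22-a->q18 q22-b->q19 q23-a->q17 q23-b->q16

Handle the two conditions separately and then intersect. The first has 15 states tracking the last 3 symbols read; the second has 6 states tracking whether the input so far still matches the prefix `bbbb`. A product state is a pair (one from each), accepting exactly when both do.
A 24-state machine:
          a    b  
>  q0     q1   q2 
   q1     q3   q4 
   q2     q5   q6 
   q3     q7   q8 
   q4     q9  q10 
   q5    q11  q12 
   q6    q13  q14 
   q7     q7   q8 
   q8     q9  q10 
   q9    q11  q12 
   q10   q13  q15 
   q11    q7   q8 
   q12    q9  q10 
   q13   q11  q12 
   q14   q13  q16 
   q15   q13  q15 
   q16   q17  q16 
   q17   q18  q19 
   q18   q20  q21 
   q19   q22  q23 
 * q20   q20  q21 
 * q21   q22  q23 
 * q22   q18  q19 
 * q23   q17  q16 
(> = start, * = accepting)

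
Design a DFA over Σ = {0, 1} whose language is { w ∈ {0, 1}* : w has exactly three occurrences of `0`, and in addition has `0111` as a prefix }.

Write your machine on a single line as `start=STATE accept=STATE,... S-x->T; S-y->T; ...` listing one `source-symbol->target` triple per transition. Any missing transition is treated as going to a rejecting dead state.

Run two small machines in parallel and take their product. One (5 states) tracks the count of `0`s, saturating at 4; the other (6 states) tracks whether the input so far still matches the prefix `0111`. Each combined state is a pair, one component from each; accept when both components accept.
With 13 states:
          0    1  
>  q0     q1   q2 
   q1     q3   q4 
   q2     q5   q2 
   q3     q6   q3 
   q4     q3   q7 
   q5     q3   q5 
   q6     q8   q6 
   q7     q3   q9 
   q8     q8   q8 
   q9    q10   q9 
   q10   q11  q10 
 * q11   q12  q11 
   q12   q12  q12 
(> = start, * = accepting)

start=q0; accept=q11; q0-0->q1; q0-1->q2; q1-0->q3; q1-1->q4; q2-0->q5; q2-1->q2; q3-0->q6; q3-1->q3; q4-0->q3; q4-1->q7; q5-0->q3; q5-1->q5; q6-0->q8; q6-1->q6; q7-0->q3; q7-1->q9; q8-0->q8; q8-1->q8; q9-0->q10; q9-1->q9; q10-0->q11; q10-1->q10; q11-0->q12; q11-1->q11; q12-0->q12; q12-1->q12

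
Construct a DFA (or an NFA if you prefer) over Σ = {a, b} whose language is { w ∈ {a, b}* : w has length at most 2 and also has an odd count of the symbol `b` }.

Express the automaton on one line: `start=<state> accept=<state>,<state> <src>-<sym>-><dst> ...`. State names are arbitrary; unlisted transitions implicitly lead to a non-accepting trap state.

Handle the two conditions separately and then intersect. The first has 4 states tracking the input length, saturating at 3; the second has 2 states tracking the count of `b`s modulo 2. A product state is a pair (one from each), accepting exactly when both do.
With 7 states:
        a   b  
>  s0   s1  s2 
   s1   s3  s4 
 * s2   s4  s3 
   s3   s5  s6 
 * s4   s6  s5 
   s5   s5  s6 
   s6   s6  s5 
(> = start, * = accepting)

start=s0 accept=s2,s4 s0-a->s1 s0-b->s2 s1-a->s3 s1-b->s4 s2-a->s4 s2-b->s3 s3-a->s5 s3-b->s6 s4-a->s6 s4-b->s5 s5-a->s5 s5-b->s6 s6-a->s6 s6-b->s5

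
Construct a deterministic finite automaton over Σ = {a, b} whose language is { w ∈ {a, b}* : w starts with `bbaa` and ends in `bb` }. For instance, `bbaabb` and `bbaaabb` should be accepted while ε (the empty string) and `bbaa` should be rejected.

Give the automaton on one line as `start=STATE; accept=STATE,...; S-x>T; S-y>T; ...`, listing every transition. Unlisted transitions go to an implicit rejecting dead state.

start=q0; accept=q7; q0-a>q1; q0-b>q2; q1-a>q1; q1-b>q1; q2-a>q1; q2-b>q3; q3-a>q4; q3-b>q1; q4-a>q5; q4-b>q1; q5-a>q5; q5-b>q6; q6-a>q5; q6-b>q7; q7-a>q5; q7-b>q7

Run two small machines in parallel and take their product. The first has 6 states tracking whether the input so far still matches the prefix `bbaa`; the second has 3 states tracking how much of the suffix `bb` has currently been matched. A product state is a pair (one from each), accepting exactly when both do. Minimizing collapses redundant product states.
An 8-state machine:
        a   b  
>  q0   q1  q2 
   q1   q1  q1 
   q2   q1  q3 
   q3   q4  q1 
   q4   q5  q1 
   q5   q5  q6 
   q6   q5  q7 
 * q7   q5  q7 
(> = start, * = accepting)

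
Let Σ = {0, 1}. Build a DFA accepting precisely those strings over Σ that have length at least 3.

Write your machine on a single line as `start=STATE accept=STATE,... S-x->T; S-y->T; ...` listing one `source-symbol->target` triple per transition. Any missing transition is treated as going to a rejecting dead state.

start=S0; accept=S3,S4; S0-0->S1; S0-1->S1; S1-0->S2; S1-1->S2; S2-0->S3; S2-1->S3; S3-0->S4; S3-1->S4; S4-0->S4; S4-1->S4

Count input length up to 4: every symbol moves from S0 toward S4, which means 'more than 3' and absorbs. Accept from {S3, S4}.
        0   1  
>  S0   S1  S1 
   S1   S2  S2 
   S2   S3  S3 
 * S3   S4  S4 
 * S4   S4  S4 
(> = start, * = accepting)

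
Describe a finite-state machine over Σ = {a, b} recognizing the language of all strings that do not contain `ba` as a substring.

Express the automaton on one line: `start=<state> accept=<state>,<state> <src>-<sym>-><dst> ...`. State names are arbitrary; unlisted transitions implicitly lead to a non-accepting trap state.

This is the complement of 'contains `ba`'. Use the same substring-matching states — q0 through q2 holding how much of `ba` has just been matched — but flip the accepting set: everything except the trap q2 accepts.
With 3 states:
        a   b  
>* q0   q0  q1 
 * q1   q2  q1 
   q2   q2  q2 
(> = start, * = accepting)

start=q0 accept=q0,q1 q0-a->q0 q0-b->q1 q1-a->q2 q1-b->q1 q2-a->q2 q2-b->q2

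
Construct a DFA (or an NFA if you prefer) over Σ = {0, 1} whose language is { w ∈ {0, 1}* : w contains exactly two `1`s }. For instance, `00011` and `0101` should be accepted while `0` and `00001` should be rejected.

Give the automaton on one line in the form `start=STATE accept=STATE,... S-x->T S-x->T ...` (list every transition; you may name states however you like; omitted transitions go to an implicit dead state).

Only the number of `1`s matters, and only up to 3. Make a chain q0 → q1 → q2 → q3 advanced by each `1` (with q3 absorbing); every other symbol self-loops. The accepting set is {q2}.
        0   1  
>  q0   q0  q1 
   q1   q1  q2 
 * q2   q2  q3 
   q3   q3  q3 
(> = start, * = accepting)

start=q0 accept=q2 q0-0->q0 q0-1->q1 q1-0->q1 q1-1->q2 q2-0->q2 q2-1->q3 q3-0->q3 q3-1->q3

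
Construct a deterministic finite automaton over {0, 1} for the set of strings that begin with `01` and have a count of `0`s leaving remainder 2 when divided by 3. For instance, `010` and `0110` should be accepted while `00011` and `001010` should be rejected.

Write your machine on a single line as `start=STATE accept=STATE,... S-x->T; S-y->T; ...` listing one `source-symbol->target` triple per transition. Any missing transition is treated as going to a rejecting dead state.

Handle the two conditions separately and then intersect. One (4 states) tracks whether the input so far still matches the prefix `01`; the other (3 states) tracks the count of `0`s modulo 3. Each combined state is a pair, one component from each; accept when both components accept. After merging equivalent states the machine shrinks.
With 6 states:
        0   1  
>  S0   S1  S2 
   S1   S2  S3 
   S2   S2  S2 
   S3   S4  S3 
 * S4   S5  S4 
   S5   S3  S5 
(> = start, * = accepting)

start=S0; accept=S4; S0-0->S1; S0-1->S2; S1-0->S2; S1-1->S3; S2-0->S2; S2-1->S2; S3-0->S4; S3-1->S3; S4-0->S5; S4-1->S4; S5-0->S3; S5-1->S5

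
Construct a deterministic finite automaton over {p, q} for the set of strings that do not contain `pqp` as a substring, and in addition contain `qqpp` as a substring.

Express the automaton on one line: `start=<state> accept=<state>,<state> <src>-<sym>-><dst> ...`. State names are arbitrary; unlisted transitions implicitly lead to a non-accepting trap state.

Handle the two conditions separately and then intersect. The first has 4 states tracking partial matches of the forbidden pattern `pqp`; the second has 5 states tracking whether and how much of `qqpp` has been seen. A product state is a pair (one from each), accepting exactly when both do.
A 14-state machine:
       p  q 
>  A   B  C 
   B   B  D 
   C   B  E 
   D   F  E 
   E   G  E 
   F   F  H 
   G   I  D 
   H   F  J 
 * I   I  K 
   J   L  J 
 * K   M  N 
   L   M  H 
   M   M  M 
 * N   I  N 
(> = start, * = accepting)

start=A accept=I,K,N A-p->B A-q->C B-p->B B-q->D C-p->B C-q->E D-p->F D-q->E E-p->G E-q->E F-p->F F-q->H G-p->I G-q->D H-p->F H-q->J I-p->I I-q->K J-p->L J-q->J K-p->M K-q->N L-p->M L-q->H M-p->M M-q->M N-p->I N-q->N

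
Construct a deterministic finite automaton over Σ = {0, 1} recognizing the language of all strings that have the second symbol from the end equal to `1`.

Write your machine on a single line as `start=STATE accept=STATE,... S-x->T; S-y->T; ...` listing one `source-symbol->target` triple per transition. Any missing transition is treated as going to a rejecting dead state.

Because acceptance depends on a position counted from the end, the machine has to buffer the most recent 2 symbols. Make each state the string of the last up-to-2 symbols read; on input `x` shift the window left and append `x`. Accept when the buffered window has length 2 and begins with `1`.
With 7 states:
        0   1  
>  S0   S1  S2 
   S1   S3  S4 
   S2   S5  S6 
   S3   S3  S4 
   S4   S5  S6 
 * S5   S3  S4 
 * S6   S5  S6 
(> = start, * = accepting)

start=S0; accept=S5,S6; S0-0->S1; S0-1->S2; S1-0->S3; S1-1->S4; S2-0->S5; S2-1->S6; S3-0->S3; S3-1->S4; S4-0->S5; S4-1->S6; S5-0->S3; S5-1->S4; S6-0->S5; S6-1->S6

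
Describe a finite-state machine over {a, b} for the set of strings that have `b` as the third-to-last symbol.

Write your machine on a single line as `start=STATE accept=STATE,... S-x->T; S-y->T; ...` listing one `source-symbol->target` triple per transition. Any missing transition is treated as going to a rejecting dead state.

start=q0; accept=q11,q12,q13,q14; q0-a->q1; q0-b->q2; q1-a->q3; q1-b->q4; q2-a->q5; q2-b->q6; q3-a->q7; q3-b->q8; q4-a->q9; q4-b->q10; q5-a->q11; q5-b->q12; q6-a->q13; q6-b->q14; q7-a->q7; q7-b->q8; q8-a->q9; q8-b->q10; q9-a->q11; q9-b->q12; q10-a->q13; q10-b->q14; q11-a->q7; q11-b->q8; q12-a->q9; q12-b->q10; q13-a->q11; q13-b->q12; q14-a->q13; q14-b->q14

Because acceptance depends on a position counted from the end, the machine has to buffer the most recent 3 symbols. Make each state the string of the last up-to-3 symbols read; on input `x` shift the window left and append `x`. Accept when the buffered window has length 3 and begins with `b`.
15 states suffice.
          a    b  
>  q0     q1   q2 
   q1     q3   q4 
   q2     q5   q6 
   q3     q7   q8 
   q4     q9  q10 
   q5    q11  q12 
   q6    q13  q14 
   q7     q7   q8 
   q8     q9  q10 
   q9    q11  q12 
   q10   q13  q14 
 * q11    q7   q8 
 * q12    q9  q10 
 * q13   q11  q12 
 * q14   q13  q14 
(> = start, * = accepting)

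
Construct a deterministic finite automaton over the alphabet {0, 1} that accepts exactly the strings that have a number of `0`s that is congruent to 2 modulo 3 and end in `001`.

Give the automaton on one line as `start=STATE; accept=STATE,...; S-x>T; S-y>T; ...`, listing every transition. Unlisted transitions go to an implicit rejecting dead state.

start=S0; accept=S4; S0-0>S1; S0-1>S0; S1-0>S2; S1-1>S3; S2-0>S0; S2-1>S4; S3-0>S5; S3-1>S3; S4-0>S0; S4-1>S5; S5-0>S0; S5-1>S5

Build one automaton per condition and run them in lockstep. The first has 3 states tracking the count of `0`s modulo 3; the second has 4 states tracking how much of the suffix `001` has currently been matched. A product state is a pair (one from each), accepting exactly when both do. Minimizing collapses redundant product states.
A 6-state machine:
        0   1  
>  S0   S1  S0 
   S1   S2  S3 
   S2   S0  S4 
   S3   S5  S3 
 * S4   S0  S5 
   S5   S0  S5 
(> = start, * = accepting)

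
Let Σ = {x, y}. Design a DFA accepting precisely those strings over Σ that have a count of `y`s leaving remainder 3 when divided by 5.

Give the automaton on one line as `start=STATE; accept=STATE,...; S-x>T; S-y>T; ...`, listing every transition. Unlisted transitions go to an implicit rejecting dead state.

start=A; accept=D; A-x>A; A-y>B; B-x>B; B-y>C; C-x>C; C-y>D; D-x>D; D-y>E; E-x>E; E-y>A

The only thing that matters is how many `y`s have appeared, reduced mod 5. Use one state per residue: A for 0, …, E for 4. Reading `y` moves to the next residue; anything else stays put. D is accepting.
A 5-state machine:
       x  y 
>  A   A  B 
   B   B  C 
   C   C  D 
 * D   D  E 
   E   E  A 
(> = start, * = accepting)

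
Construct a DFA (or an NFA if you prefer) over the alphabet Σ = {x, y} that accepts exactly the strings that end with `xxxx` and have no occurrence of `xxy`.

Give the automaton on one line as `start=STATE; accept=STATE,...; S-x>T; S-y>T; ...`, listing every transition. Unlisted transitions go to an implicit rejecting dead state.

start=q0; accept=q5; q0-x>q1; q0-y>q0; q1-x>q2; q1-y>q0; q2-x>q3; q2-y>q4; q3-x>q5; q3-y>q4; q4-x>q6; q4-y>q4; q5-x>q5; q5-y>q4; q6-x>q7; q6-y>q4; q7-x>q8; q7-y>q4; q8-x>q9; q8-y>q4; q9-x>q9; q9-y>q4

Handle the two conditions separately and then intersect. The first has 5 states tracking how much of the suffix `xxxx` has currently been matched; the second has 4 states tracking partial matches of the forbidden pattern `xxy`. A product state is a pair (one from each), accepting exactly when both do.
        x   y  
>  q0   q1  q0 
   q1   q2  q0 
   q2   q3  q4 
   q3   q5  q4 
   q4   q6  q4 
 * q5   q5  q4 
   q6   q7  q4 
   q7   q8  q4 
   q8   q9  q4 
   q9   q9  q4 
(> = start, * = accepting)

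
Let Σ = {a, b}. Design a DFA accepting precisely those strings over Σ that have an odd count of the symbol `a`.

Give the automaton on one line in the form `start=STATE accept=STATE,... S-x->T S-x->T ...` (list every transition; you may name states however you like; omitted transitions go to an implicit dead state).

Keep the running count of `a`s modulo 2: each `a` advances along the cycle q0 → q1 → q0 while other symbols loop. Accept at q1.
        a   b  
>  q0   q1  q0 
 * q1   q0  q1 
(> = start, * = accepting)

start=q0 accept=q1 q0-a->q1 q0-b->q0 q1-a->q0 q1-b->q1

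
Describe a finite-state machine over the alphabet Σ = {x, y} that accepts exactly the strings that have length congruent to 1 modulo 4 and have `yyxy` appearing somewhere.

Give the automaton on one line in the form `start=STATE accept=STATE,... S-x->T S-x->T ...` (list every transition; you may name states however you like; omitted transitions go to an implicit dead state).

start=s0 accept=s16 s0-x->s1 s0-y->s2 s1-x->s3 s1-y->s4 s2-x->s3 s2-y->s5 s3-x->s6 s3-y->s7 s4-x->s6 s4-y->s8 s5-x->s9 s5-y->s8 s6-x->s0 s6-y->s10 s7-x->s0 s7-y->s11 s8-x->s12 s8-y->s11 s9-x->s0 s9-y->s13 s10-x->s1 s10-y->s14 s11-x->s15 s11-y->s14 s12-x->s1 s12-y->s16 s13-x->s16 s13-y->s16 s14-x->s17 s14-y->s5 s15-x->s3 s15-y->s18 s16-x->s18 s16-y->s18 s17-x->s6 s17-y->s19 s18-x->s19 s18-y->s19 s19-x->s13 s19-y->s13

Run two small machines in parallel and take their product. The first has 4 states tracking the input length modulo 4; the second has 5 states tracking whether and how much of `yyxy` has been seen. A product state is a pair (one from each), accepting exactly when both do.
20 states suffice.
          x    y  
>  s0     s1   s2 
   s1     s3   s4 
   s2     s3   s5 
   s3     s6   s7 
   s4     s6   s8 
   s5     s9   s8 
   s6     s0  s10 
   s7     s0  s11 
   s8    s12  s11 
   s9     s0  s13 
   s10    s1  s14 
   s11   s15  s14 
   s12    s1  s16 
   s13   s16  s16 
   s14   s17   s5 
   s15    s3  s18 
 * s16   s18  s18 
   s17    s6  s19 
   s18   s19  s19 
   s19   s13  s13 
(> = start, * = accepting)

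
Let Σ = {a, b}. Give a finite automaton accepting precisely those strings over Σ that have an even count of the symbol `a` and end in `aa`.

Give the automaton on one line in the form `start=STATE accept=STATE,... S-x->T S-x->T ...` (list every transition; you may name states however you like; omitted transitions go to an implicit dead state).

start=q0 accept=q2 q0-a->q1 q0-b->q0 q1-a->q2 q1-b->q3 q2-a->q1 q2-b->q0 q3-a->q0 q3-b->q3

Run two small machines in parallel and take their product. The first has 2 states tracking the count of `a`s modulo 2; the second has 3 states tracking how much of the suffix `aa` has currently been matched. A product state is a pair (one from each), accepting exactly when both do. Equivalent product states are then merged.
A 4-state machine:
        a   b  
>  q0   q1  q0 
   q1   q2  q3 
 * q2   q1  q0 
   q3   q0  q3 
(> = start, * = accepting)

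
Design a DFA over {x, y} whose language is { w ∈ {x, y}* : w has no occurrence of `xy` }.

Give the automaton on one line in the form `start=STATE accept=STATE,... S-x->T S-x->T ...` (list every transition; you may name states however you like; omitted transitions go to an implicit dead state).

start=q0 accept=q0,q1 q0-x->q1 q0-y->q0 q1-x->q1 q1-y->q2 q2-x->q2 q2-y->q2

This is the complement of 'contains `xy`'. Use the same substring-matching states — q0 through q2 holding how much of `xy` has just been matched — but flip the accepting set: everything except the trap q2 accepts.
        x   y  
>* q0   q1  q0 
 * q1   q1  q2 
   q2   q2  q2 
(> = start, * = accepting)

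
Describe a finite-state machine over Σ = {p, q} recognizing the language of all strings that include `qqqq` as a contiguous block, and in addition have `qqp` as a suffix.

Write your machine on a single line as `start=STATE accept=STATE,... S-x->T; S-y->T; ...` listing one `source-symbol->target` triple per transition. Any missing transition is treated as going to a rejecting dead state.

Build one automaton per condition and run them in lockstep. The first has 5 states tracking whether and how much of `qqqq` has been seen; the second has 4 states tracking how much of the suffix `qqp` has currently been matched. A product state is a pair (one from each), accepting exactly when both do. Minimizing collapses redundant product states.
8 states suffice.
        p   q  
>  s0   s0  s1 
   s1   s0  s2 
   s2   s0  s3 
   s3   s0  s4 
   s4   s5  s4 
 * s5   s6  s7 
   s6   s6  s7 
   s7   s6  s4 
(> = start, * = accepting)

start=s0; accept=s5; s0-p->s0; s0-q->s1; s1-p->s0; s1-q->s2; s2-p->s0; s2-q->s3; s3-p->s0; s3-q->s4; s4-p->s5; s4-q->s4; s5-p->s6; s5-q->s7; s6-p->s6; s6-q->s7; s7-p->s6; s7-q->s4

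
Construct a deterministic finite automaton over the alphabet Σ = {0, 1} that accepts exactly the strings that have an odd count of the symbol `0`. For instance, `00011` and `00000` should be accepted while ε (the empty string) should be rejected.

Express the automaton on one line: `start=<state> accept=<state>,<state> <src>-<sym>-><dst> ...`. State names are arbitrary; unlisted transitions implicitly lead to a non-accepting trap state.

start=q0 accept=q1 q0-0->q1 q0-1->q0 q1-0->q0 q1-1->q1

Keep the running count of `0`s modulo 2: each `0` advances along the cycle q0 → q1 → q0 while other symbols loop. Accept at q1.
        0   1  
>  q0   q1  q0 
 * q1   q0  q1 
(> = start, * = accepting)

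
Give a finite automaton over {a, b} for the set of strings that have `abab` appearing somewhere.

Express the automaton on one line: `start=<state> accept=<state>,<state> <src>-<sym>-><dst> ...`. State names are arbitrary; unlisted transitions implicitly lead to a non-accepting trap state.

Track how much of `abab` has been matched so far: state S0 is no progress, S4 is the absorbing accept state reached once `abab` has occurred. Intermediate states record partial matches; on a mismatch, fall back to the longest reusable overlap.
A 5-state machine:
        a   b  
>  S0   S1  S0 
   S1   S1  S2 
   S2   S3  S0 
   S3   S1  S4 
 * S4   S4  S4 
(> = start, * = accepting)

start=S0 accept=S4 S0-a->S1 S0-b->S0 S1-a->S1 S1-b->S2 S2-a->S3 S2-b->S0 S3-a->S1 S3-b->S4 S4-a->S4 S4-b->S4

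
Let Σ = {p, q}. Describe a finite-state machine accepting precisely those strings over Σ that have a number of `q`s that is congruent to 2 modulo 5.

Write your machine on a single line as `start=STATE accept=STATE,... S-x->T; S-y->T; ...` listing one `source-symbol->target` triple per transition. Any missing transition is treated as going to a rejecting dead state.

start=s0; accept=s2; s0-p->s0; s0-q->s1; s1-p->s1; s1-q->s2; s2-p->s2; s2-q->s3; s3-p->s3; s3-q->s4; s4-p->s4; s4-q->s0

Keep the running count of `q`s modulo 5: each `q` advances along the cycle s0 → s1 → s2 → s3 → s4 → s0 while other symbols loop. Accept at s2.
        p   q  
>  s0   s0  s1 
   s1   s1  s2 
 * s2   s2  s3 
   s3   s3  s4 
   s4   s4  s0 
(> = start, * = accepting)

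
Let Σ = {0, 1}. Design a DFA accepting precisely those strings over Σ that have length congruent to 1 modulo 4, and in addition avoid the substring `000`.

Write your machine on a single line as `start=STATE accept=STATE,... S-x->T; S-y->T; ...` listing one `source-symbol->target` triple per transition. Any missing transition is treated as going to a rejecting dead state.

start=S0; accept=S1,S2,S14; S0-0->S1; S0-1->S2; S1-0->S3; S1-1->S4; S2-0->S5; S2-1->S4; S3-0->S6; S3-1->S7; S4-0->S8; S4-1->S7; S5-0->S9; S5-1->S7; S6-0->S10; S6-1->S10; S7-0->S11; S7-1->S0; S8-0->S12; S8-1->S0; S9-0->S10; S9-1->S0; S10-0->S13; S10-1->S13; S11-0->S14; S11-1->S2; S12-0->S13; S12-1->S2; S13-0->S15; S13-1->S15; S14-0->S15; S14-1->S4; S15-0->S6; S15-1->S6

Handle the two conditions separately and then intersect. One (4 states) tracks the input length modulo 4; the other (4 states) tracks partial matches of the forbidden pattern `000`. Each combined state is a pair, one component from each; accept when both components accept.
          0    1  
>  S0     S1   S2 
 * S1     S3   S4 
 * S2     S5   S4 
   S3     S6   S7 
   S4     S8   S7 
   S5     S9   S7 
   S6    S10  S10 
   S7    S11   S0 
   S8    S12   S0 
   S9    S10   S0 
   S10   S13  S13 
   S11   S14   S2 
   S12   S13   S2 
   S13   S15  S15 
 * S14   S15   S4 
   S15    S6   S6 
(> = start, * = accepting)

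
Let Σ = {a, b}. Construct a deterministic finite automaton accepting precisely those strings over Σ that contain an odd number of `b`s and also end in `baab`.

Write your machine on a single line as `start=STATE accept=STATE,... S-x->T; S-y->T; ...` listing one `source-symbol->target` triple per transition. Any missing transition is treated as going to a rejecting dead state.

start=q0; accept=q5; q0-a->q0; q0-b->q1; q1-a->q1; q1-b->q2; q2-a->q3; q2-b->q1; q3-a->q4; q3-b->q1; q4-a->q0; q4-b->q5; q5-a->q1; q5-b->q2

Build one automaton per condition and run them in lockstep. The first has 2 states tracking the count of `b`s modulo 2; the second has 5 states tracking how much of the suffix `baab` has currently been matched. A product state is a pair (one from each), accepting exactly when both do. Equivalent product states are then merged.
        a   b  
>  q0   q0  q1 
   q1   q1  q2 
   q2   q3  q1 
   q3   q4  q1 
   q4   q0  q5 
 * q5   q1  q2 
(> = start, * = accepting)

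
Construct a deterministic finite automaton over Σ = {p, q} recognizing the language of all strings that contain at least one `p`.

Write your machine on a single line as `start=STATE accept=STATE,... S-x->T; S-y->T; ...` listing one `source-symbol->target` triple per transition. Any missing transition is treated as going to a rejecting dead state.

start=S0; accept=S1,S2; S0-p->S1; S0-q->S0; S1-p->S2; S1-q->S1; S2-p->S2; S2-q->S2

Only the number of `p`s matters, and only up to 2. Make a chain S0 → S1 → S2 advanced by each `p` (with S2 absorbing); every other symbol self-loops. The accepting set is {S1, S2}.
        p   q  
>  S0   S1  S0 
 * S1   S2  S1 
 * S2   S2  S2 
(> = start, * = accepting)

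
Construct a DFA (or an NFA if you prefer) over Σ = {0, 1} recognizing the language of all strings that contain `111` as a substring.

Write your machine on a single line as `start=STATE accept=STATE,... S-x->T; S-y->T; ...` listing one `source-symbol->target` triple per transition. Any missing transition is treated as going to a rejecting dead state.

start=s0; accept=s3; s0-0->s0; s0-1->s1; s1-0->s0; s1-1->s2; s2-0->s0; s2-1->s3; s3-0->s3; s3-1->s3

States s0..s2 record the length of the longest prefix of `111` that matches the current input suffix. Reaching s3 means `111` has been seen, and we stay there forever. Accept from s3.
        0   1  
>  s0   s0  s1 
   s1   s0  s2 
   s2   s0  s3 
 * s3   s3  s3 
(> = start, * = accepting)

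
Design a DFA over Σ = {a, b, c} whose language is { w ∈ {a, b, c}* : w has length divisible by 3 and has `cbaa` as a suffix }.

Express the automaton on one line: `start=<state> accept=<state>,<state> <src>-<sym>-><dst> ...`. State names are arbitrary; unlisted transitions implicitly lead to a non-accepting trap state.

Build one automaton per condition and run them in lockstep. The first has 3 states tracking the input length modulo 3; the second has 5 states tracking how much of the suffix `cbaa` has currently been matched. A product state is a pair (one from each), accepting exactly when both do. After merging equivalent states the machine shrinks.
With 7 states:
        a   b   c  
>  s0   s1  s1  s1 
   s1   s2  s2  s2 
   s2   s0  s0  s3 
   s3   s1  s4  s1 
   s4   s5  s2  s2 
   s5   s6  s0  s3 
 * s6   s1  s1  s1 
(> = start, * = accepting)

start=s0 accept=s6 s0-a->s1 s0-b->s1 s0-c->s1 s1-a->s2 s1-b->s2 s1-c->s2 s2-a->s0 s2-b->s0 s2-c->s3 s3-a->s1 s3-b->s4 s3-c->s1 s4-a->s5 s4-b->s2 s4-c->s2 s5-a->s6 s5-b->s0 s5-c->s3 s6-a->s1 s6-b->s1 s6-c->s1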